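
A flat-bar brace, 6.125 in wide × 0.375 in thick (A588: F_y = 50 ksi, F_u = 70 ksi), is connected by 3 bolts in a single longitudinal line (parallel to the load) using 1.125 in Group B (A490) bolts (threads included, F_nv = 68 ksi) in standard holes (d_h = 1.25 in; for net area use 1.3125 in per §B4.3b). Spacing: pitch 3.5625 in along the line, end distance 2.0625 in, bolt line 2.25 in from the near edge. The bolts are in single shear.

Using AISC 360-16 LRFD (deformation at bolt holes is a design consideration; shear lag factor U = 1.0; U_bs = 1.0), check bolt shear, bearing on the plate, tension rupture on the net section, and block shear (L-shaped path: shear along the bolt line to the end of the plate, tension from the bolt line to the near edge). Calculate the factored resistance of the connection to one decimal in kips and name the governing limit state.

94.7 kips (net-section rupture governs)

Bolt shear: A_b = π(1.125)²/4 = 0.99402 in². φR_n = 0.75 × 68 × 0.99402 × 3 × 1 = 152.1 kips.
Bearing (0.375 in plate, F_u = 70 ksi): end bolts L_c = 2.0625 − 1.25/2 = 1.4375, R_n = min(1.2×1.4375×0.375×70, 2.4×1.125×0.375×70) = 45.281 kips/bolt; interior L_c = 3.5625 − 1.25 = 2.3125, R_n = 70.875 kips/bolt. φR_n = 0.75 × (1×45.281 + 2×70.875) = 140.3 kips.
Tension rupture (net): A_n = (6.125 − 1×1.3125)×0.375 = 1.8047 in² (U = 1.0, A_e = A_n). φR_n = 0.75 × 70 × 1.8047 = 94.7 kips.
Block shear: shear path 1×[2.0625+2×3.5625] = 1×9.1875 in, A_gv = 3.4453, A_nv = 1×(9.1875 − 2.5×1.3125)×0.375 = 2.2148 in²; tension to near edge: (2.25 − 0.5×1.3125)×0.375 = 0.59766 in². R_n = min(0.6×70×2.2148, 0.6×50×3.4453) + 1.0×70×0.59766 = min(93.022, 103.36) + 41.836 = 134.86 kips. φR_n = 0.75 × 134.86 = 101.1 kips.
Governing: min(152.1, 140.3, 94.7, 101.1) = 94.7 kips → net-section rupture.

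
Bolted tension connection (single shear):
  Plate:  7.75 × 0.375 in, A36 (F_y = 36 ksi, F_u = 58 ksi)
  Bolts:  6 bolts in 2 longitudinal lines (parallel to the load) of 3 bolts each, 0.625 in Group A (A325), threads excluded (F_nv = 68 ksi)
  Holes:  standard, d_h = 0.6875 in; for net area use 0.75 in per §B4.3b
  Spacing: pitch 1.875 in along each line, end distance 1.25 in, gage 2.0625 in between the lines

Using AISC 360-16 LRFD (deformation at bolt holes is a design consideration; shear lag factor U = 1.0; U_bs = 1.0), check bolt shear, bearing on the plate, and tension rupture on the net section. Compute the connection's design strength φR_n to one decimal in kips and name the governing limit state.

93.9 kips (bolt shear governs)

Bolt shear: A_b = π(0.625)²/4 = 0.3068 in². φR_n = 0.75 × 68 × 0.3068 × 6 × 1 = 93.9 kips.
Bearing (0.375 in plate, F_u = 58 ksi): end bolts L_c = 1.25 − 0.6875/2 = 0.90625, R_n = min(1.2×0.90625×0.375×58, 2.4×0.625×0.375×58) = 23.653 kips/bolt; interior L_c = 1.875 − 0.6875 = 1.1875, R_n = 30.994 kips/bolt. φR_n = 0.75 × (2×23.653 + 4×30.994) = 128.5 kips.
Tension rupture (net): A_n = (7.75 − 2×0.75)×0.375 = 2.3438 in² (U = 1.0, A_e = A_n). φR_n = 0.75 × 58 × 2.3438 = 102.0 kips.
Governing: min(93.9, 128.5, 102.0) = 93.9 kips → bolt shear.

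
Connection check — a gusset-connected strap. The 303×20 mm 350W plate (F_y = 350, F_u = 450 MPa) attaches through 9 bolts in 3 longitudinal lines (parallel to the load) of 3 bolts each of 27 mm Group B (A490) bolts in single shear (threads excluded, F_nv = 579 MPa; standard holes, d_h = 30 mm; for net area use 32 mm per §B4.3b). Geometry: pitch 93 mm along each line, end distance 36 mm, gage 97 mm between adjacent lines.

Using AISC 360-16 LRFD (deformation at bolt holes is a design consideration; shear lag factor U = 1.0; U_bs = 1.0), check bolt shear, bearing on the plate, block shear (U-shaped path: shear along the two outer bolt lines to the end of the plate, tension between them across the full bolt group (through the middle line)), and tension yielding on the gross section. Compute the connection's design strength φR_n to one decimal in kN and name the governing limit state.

1908.9 kN (gross-section yield governs)

Bolt shear: A_b = π(27)²/4 = 572.56 mm². φR_n = 0.75 × 579 × 572.56 × 9 × 1 = 2237.7 kN.
Bearing (20 mm plate, F_u = 450 MPa): end bolts L_c = 36 − 30/2 = 21, R_n = min(1.2×21×20×450, 2.4×27×20×450) = 226.8 kN/bolt; interior L_c = 93 − 30 = 63, R_n = 583.2 kN/bolt. φR_n = 0.75 × (3×226.8 + 6×583.2) = 3134.7 kN.
Block shear: shear path 2×[36+2×93] = 2×222 mm, A_gv = 8880, A_nv = 2×(222 − 2.5×32)×20 = 5680 mm²; tension across gage: (194 − 2×32)×20 = 2600 mm². R_n = min(0.6×450×5680, 0.6×350×8880) + 1.0×450×2600 = min(1533.6, 1864.8) + 1170 = 2703.6 kN. φR_n = 0.75 × 2703.6 = 2027.7 kN.
Tension yield (gross): A_g = 303×20 = 6060 mm². φR_n = 0.90 × 350 × 6060 = 1908.9 kN.
Governing: min(2237.7, 3134.7, 2027.7, 1908.9) = 1908.9 kN → gross-section yield.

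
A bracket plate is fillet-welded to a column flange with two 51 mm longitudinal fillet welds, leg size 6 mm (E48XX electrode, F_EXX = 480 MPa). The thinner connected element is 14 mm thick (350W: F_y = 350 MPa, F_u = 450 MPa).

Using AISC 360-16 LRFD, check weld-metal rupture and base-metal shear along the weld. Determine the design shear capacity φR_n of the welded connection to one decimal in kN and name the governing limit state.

93.5 kN (weld metal governs)

Weld metal: throat = 0.707×6 = 4.242 mm, L = 2×51 = 102 mm. φR_n = 0.75 × 0.6 × 480 × 4.242 × 102 = 93.5 kN.
Base metal shear (14 mm plate): yield φR_n = 1.0×0.6×350×14×102 = 299.9 kN; rupture φR_n = 0.75×0.6×450×14×102 = 289.2 kN; take 289.2 kN (rupture).
Governing: min(93.5, 289.2) = 93.5 kN → weld metal.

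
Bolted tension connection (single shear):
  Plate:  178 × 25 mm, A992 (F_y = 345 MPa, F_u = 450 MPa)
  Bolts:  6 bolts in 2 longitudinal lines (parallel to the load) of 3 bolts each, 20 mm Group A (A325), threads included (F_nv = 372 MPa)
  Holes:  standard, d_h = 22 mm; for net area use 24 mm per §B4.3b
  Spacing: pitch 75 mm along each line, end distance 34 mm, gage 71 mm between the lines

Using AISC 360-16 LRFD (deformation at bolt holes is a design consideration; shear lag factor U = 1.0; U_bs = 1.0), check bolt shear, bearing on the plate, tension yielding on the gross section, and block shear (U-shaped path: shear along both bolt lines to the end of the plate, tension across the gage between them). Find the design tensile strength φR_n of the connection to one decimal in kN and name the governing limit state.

525.9 kN (bolt shear governs)

Bolt shear: A_b = π(20)²/4 = 314.16 mm². φR_n = 0.75 × 372 × 314.16 × 6 × 1 = 525.9 kN.
Bearing (25 mm plate, F_u = 450 MPa): end bolts L_c = 34 − 22/2 = 23, R_n = min(1.2×23×25×450, 2.4×20×25×450) = 310.5 kN/bolt; interior L_c = 75 − 22 = 53, R_n = 540 kN/bolt. φR_n = 0.75 × (2×310.5 + 4×540) = 2085.8 kN.
Tension yield (gross): A_g = 178×25 = 4450 mm². φR_n = 0.90 × 345 × 4450 = 1381.7 kN.
Block shear: shear path 2×[34+2×75] = 2×184 mm, A_gv = 9200, A_nv = 2×(184 − 2.5×24)×25 = 6200 mm²; tension across gage: (71 − 1×24)×25 = 1175 mm². R_n = min(0.6×450×6200, 0.6×345×9200) + 1.0×450×1175 = min(1674, 1904.4) + 528.75 = 2202.8 kN. φR_n = 0.75 × 2202.8 = 1652.1 kN.
Governing: min(525.9, 2085.8, 1381.7, 1652.1) = 525.9 kN → bolt shear.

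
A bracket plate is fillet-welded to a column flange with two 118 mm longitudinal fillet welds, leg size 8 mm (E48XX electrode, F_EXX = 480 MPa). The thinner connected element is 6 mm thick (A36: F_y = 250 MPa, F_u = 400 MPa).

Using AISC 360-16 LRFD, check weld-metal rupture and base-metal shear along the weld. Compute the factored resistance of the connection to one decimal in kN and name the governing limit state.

212.4 kN (base-metal shear governs)

Weld metal: throat = 0.707×8 = 5.656 mm, L = 2×118 = 236 mm. φR_n = 0.75 × 0.6 × 480 × 5.656 × 236 = 288.3 kN.
Base metal shear (6 mm plate): yield φR_n = 1.0×0.6×250×6×236 = 212.4 kN; rupture φR_n = 0.75×0.6×400×6×236 = 254.9 kN; take 212.4 kN (yield).
Governing: min(288.3, 212.4) = 212.4 kN → base-metal shear.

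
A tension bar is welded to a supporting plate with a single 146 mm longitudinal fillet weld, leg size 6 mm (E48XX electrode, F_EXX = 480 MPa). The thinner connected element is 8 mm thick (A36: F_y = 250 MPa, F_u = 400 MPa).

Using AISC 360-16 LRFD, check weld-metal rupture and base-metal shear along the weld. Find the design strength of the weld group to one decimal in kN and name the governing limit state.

Weld metal: throat = 0.707×6 = 4.242 mm, L = 146 mm. φR_n = 0.75 × 0.6 × 480 × 4.242 × 146 = 133.8 kN.
Base metal shear (8 mm plate): yield φR_n = 1.0×0.6×250×8×146 = 175.2 kN; rupture φR_n = 0.75×0.6×400×8×146 = 210.2 kN; take 175.2 kN (yield).
Governing: min(133.8, 175.2) = 133.8 kN → weld metal.

133.8 kN (weld metal governs)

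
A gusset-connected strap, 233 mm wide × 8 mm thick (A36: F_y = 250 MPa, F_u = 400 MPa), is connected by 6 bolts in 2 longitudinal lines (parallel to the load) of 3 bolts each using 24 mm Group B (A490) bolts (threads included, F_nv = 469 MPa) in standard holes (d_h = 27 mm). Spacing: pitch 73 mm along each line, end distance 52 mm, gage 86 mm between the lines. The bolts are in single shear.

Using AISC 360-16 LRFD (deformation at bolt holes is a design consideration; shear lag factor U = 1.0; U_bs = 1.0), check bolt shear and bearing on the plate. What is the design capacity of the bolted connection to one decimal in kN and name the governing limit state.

751.7 kN (bearing governs)

Bolt shear: A_b = π(24)²/4 = 452.39 mm². φR_n = 0.75 × 469 × 452.39 × 6 × 1 = 954.8 kN.
Bearing (8 mm plate, F_u = 400 MPa): end bolts L_c = 52 − 27/2 = 38.5, R_n = min(1.2×38.5×8×400, 2.4×24×8×400) = 147.84 kN/bolt; interior L_c = 73 − 27 = 46, R_n = 176.64 kN/bolt. φR_n = 0.75 × (2×147.84 + 4×176.64) = 751.7 kN.
Governing: min(954.8, 751.7) = 751.7 kN → bearing.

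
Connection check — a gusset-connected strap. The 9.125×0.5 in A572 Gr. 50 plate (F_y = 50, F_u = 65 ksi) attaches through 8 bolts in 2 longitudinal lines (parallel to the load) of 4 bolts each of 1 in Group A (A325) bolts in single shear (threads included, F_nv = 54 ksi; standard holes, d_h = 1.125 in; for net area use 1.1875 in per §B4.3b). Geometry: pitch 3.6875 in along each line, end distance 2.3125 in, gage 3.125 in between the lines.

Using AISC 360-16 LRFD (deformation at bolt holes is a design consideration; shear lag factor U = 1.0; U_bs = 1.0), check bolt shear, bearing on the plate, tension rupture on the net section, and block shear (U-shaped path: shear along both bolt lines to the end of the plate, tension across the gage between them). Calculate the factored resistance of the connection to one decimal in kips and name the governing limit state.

Bolt shear: A_b = π(1)²/4 = 0.7854 in². φR_n = 0.75 × 54 × 0.7854 × 8 × 1 = 254.5 kips.
Bearing (0.5 in plate, F_u = 65 ksi): end bolts L_c = 2.3125 − 1.125/2 = 1.75, R_n = min(1.2×1.75×0.5×65, 2.4×1×0.5×65) = 68.25 kips/bolt; interior L_c = 3.6875 − 1.125 = 2.5625, R_n = 78 kips/bolt. φR_n = 0.75 × (2×68.25 + 6×78) = 453.4 kips.
Tension rupture (net): A_n = (9.125 − 2×1.1875)×0.5 = 3.375 in² (U = 1.0, A_e = A_n). φR_n = 0.75 × 65 × 3.375 = 164.5 kips.
Block shear: shear path 2×[2.3125+3×3.6875] = 2×13.375 in, A_gv = 13.375, A_nv = 2×(13.375 − 3.5×1.1875)×0.5 = 9.2188 in²; tension across gage: (3.125 − 1×1.1875)×0.5 = 0.96875 in². R_n = min(0.6×65×9.2188, 0.6×50×13.375) + 1.0×65×0.96875 = min(359.53, 401.25) + 62.969 = 422.5 kips. φR_n = 0.75 × 422.5 = 316.9 kips.
Governing: min(254.5, 453.4, 164.5, 316.9) = 164.5 kips → net-section rupture.

164.5 kips (net-section rupture governs)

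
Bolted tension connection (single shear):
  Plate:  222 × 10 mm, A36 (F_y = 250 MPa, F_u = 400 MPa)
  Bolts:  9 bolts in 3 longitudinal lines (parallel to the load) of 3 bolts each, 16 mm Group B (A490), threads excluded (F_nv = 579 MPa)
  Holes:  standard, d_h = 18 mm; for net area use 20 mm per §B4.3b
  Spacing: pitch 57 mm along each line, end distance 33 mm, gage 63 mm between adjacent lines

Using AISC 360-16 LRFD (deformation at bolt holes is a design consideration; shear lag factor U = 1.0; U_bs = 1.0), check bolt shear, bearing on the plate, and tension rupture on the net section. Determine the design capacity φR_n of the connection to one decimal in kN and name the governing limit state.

Bolt shear: A_b = π(16)²/4 = 201.06 mm². φR_n = 0.75 × 579 × 201.06 × 9 × 1 = 785.8 kN.
Bearing (10 mm plate, F_u = 400 MPa): end bolts L_c = 33 − 18/2 = 24, R_n = min(1.2×24×10×400, 2.4×16×10×400) = 115.2 kN/bolt; interior L_c = 57 − 18 = 39, R_n = 153.6 kN/bolt. φR_n = 0.75 × (3×115.2 + 6×153.6) = 950.4 kN.
Tension rupture (net): A_n = (222 − 3×20)×10 = 1620 mm² (U = 1.0, A_e = A_n). φR_n = 0.75 × 400 × 1620 = 486.0 kN.
Governing: min(785.8, 950.4, 486.0) = 486.0 kN → net-section rupture.

486.0 kN (net-section rupture governs)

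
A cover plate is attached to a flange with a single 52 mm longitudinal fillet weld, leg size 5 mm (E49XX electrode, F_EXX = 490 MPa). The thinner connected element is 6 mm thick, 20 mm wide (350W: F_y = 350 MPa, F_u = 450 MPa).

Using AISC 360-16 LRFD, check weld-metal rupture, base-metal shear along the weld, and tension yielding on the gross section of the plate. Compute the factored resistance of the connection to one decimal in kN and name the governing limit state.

37.8 kN (gross-section yield governs)

Weld metal: throat = 0.707×5 = 3.535 mm, L = 52 mm. φR_n = 0.75 × 0.6 × 490 × 3.535 × 52 = 40.5 kN.
Base metal shear (6 mm plate): yield φR_n = 1.0×0.6×350×6×52 = 65.5 kN; rupture φR_n = 0.75×0.6×450×6×52 = 63.2 kN; take 63.2 kN (rupture).
Tension yield (gross): A_g = 20×6 = 120 mm². φR_n = 0.90 × 350 × 120 = 37.8 kN.
Governing: min(40.5, 63.2, 37.8) = 37.8 kN → gross-section yield.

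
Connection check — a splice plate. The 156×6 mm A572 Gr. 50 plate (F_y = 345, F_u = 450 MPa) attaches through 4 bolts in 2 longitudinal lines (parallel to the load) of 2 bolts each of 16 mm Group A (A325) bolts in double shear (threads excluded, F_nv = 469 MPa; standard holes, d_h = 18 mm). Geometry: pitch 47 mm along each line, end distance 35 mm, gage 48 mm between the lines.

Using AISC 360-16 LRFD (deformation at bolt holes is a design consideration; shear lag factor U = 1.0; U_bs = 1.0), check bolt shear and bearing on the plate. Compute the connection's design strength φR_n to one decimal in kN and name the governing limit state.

Bolt shear: A_b = π(16)²/4 = 201.06 mm². φR_n = 0.75 × 469 × 201.06 × 4 × 2 = 565.8 kN.
Bearing (6 mm plate, F_u = 450 MPa): end bolts L_c = 35 − 18/2 = 26, R_n = min(1.2×26×6×450, 2.4×16×6×450) = 84.24 kN/bolt; interior L_c = 47 − 18 = 29, R_n = 93.96 kN/bolt. φR_n = 0.75 × (2×84.24 + 2×93.96) = 267.3 kN.
Governing: min(565.8, 267.3) = 267.3 kN → bearing.

267.3 kN (bearing governs)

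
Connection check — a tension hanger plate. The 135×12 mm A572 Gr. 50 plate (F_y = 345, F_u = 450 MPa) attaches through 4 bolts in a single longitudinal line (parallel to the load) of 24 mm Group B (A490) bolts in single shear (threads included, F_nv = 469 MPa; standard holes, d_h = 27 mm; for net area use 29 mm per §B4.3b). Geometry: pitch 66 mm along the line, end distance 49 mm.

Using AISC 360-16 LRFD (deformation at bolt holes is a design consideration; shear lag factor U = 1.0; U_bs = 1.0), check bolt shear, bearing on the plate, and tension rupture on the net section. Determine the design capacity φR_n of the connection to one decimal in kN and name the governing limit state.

Bolt shear: A_b = π(24)²/4 = 452.39 mm². φR_n = 0.75 × 469 × 452.39 × 4 × 1 = 636.5 kN.
Bearing (12 mm plate, F_u = 450 MPa): end bolts L_c = 49 − 27/2 = 35.5, R_n = min(1.2×35.5×12×450, 2.4×24×12×450) = 230.04 kN/bolt; interior L_c = 66 − 27 = 39, R_n = 252.72 kN/bolt. φR_n = 0.75 × (1×230.04 + 3×252.72) = 741.2 kN.
Tension rupture (net): A_n = (135 − 1×29)×12 = 1272 mm² (U = 1.0, A_e = A_n). φR_n = 0.75 × 450 × 1272 = 429.3 kN.
Governing: min(636.5, 741.2, 429.3) = 429.3 kN → net-section rupture.

429.3 kN (net-section rupture governs)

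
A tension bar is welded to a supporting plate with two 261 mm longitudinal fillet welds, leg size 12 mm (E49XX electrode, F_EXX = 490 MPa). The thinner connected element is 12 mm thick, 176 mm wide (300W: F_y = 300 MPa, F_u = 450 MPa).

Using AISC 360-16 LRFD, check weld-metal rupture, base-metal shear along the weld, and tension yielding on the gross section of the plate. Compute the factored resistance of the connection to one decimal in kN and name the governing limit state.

570.2 kN (gross-section yield governs)

Weld metal: throat = 0.707×12 = 8.484 mm, L = 2×261 = 522 mm. φR_n = 0.75 × 0.6 × 490 × 8.484 × 522 = 976.5 kN.
Base metal shear (12 mm plate): yield φR_n = 1.0×0.6×300×12×522 = 1127.5 kN; rupture φR_n = 0.75×0.6×450×12×522 = 1268.5 kN; take 1127.5 kN (yield).
Tension yield (gross): A_g = 176×12 = 2112 mm². φR_n = 0.90 × 300 × 2112 = 570.2 kN.
Governing: min(976.5, 1127.5, 570.2) = 570.2 kN → gross-section yield.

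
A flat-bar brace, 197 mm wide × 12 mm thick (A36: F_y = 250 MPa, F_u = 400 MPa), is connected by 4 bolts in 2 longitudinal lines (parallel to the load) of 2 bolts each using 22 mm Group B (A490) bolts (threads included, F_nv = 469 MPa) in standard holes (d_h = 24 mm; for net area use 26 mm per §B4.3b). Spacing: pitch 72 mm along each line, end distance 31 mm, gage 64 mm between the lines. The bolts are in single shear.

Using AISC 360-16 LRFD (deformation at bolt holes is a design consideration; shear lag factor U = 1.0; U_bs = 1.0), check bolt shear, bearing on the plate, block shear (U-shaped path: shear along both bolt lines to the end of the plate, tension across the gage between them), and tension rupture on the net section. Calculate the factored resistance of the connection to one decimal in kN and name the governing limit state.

413.3 kN (block shear governs)

Bolt shear: A_b = π(22)²/4 = 380.13 mm². φR_n = 0.75 × 469 × 380.13 × 4 × 1 = 534.8 kN.
Bearing (12 mm plate, F_u = 400 MPa): end bolts L_c = 31 − 24/2 = 19, R_n = min(1.2×19×12×400, 2.4×22×12×400) = 109.44 kN/bolt; interior L_c = 72 − 24 = 48, R_n = 253.44 kN/bolt. φR_n = 0.75 × (2×109.44 + 2×253.44) = 544.3 kN.
Block shear: shear path 2×[31+1×72] = 2×103 mm, A_gv = 2472, A_nv = 2×(103 − 1.5×26)×12 = 1536 mm²; tension across gage: (64 − 1×26)×12 = 456 mm². R_n = min(0.6×400×1536, 0.6×250×2472) + 1.0×400×456 = min(368.64, 370.8) + 182.4 = 551.04 kN. φR_n = 0.75 × 551.04 = 413.3 kN.
Tension rupture (net): A_n = (197 − 2×26)×12 = 1740 mm² (U = 1.0, A_e = A_n). φR_n = 0.75 × 400 × 1740 = 522.0 kN.
Governing: min(534.8, 544.3, 413.3, 522.0) = 413.3 kN → block shear.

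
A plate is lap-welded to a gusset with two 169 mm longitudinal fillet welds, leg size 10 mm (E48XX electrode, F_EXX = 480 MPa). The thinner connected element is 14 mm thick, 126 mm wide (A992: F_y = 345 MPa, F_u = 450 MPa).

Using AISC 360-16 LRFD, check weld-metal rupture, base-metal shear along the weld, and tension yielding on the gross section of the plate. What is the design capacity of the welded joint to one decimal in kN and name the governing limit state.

516.2 kN (weld metal governs)

Weld metal: throat = 0.707×10 = 7.07 mm, L = 2×169 = 338 mm. φR_n = 0.75 × 0.6 × 480 × 7.07 × 338 = 516.2 kN.
Base metal shear (14 mm plate): yield φR_n = 1.0×0.6×345×14×338 = 979.5 kN; rupture φR_n = 0.75×0.6×450×14×338 = 958.2 kN; take 958.2 kN (rupture).
Tension yield (gross): A_g = 126×14 = 1764 mm². φR_n = 0.90 × 345 × 1764 = 547.7 kN.
Governing: min(516.2, 958.2, 547.7) = 516.2 kN → weld metal.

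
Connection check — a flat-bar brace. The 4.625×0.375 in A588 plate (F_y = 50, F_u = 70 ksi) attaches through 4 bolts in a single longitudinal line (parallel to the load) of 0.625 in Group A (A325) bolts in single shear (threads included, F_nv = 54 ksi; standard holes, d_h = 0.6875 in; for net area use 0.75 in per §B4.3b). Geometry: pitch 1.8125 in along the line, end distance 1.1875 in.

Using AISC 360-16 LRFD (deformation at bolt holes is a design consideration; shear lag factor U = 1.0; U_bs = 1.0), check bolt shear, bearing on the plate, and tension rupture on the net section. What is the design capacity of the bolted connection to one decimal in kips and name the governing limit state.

49.7 kips (bolt shear governs)

Bolt shear: A_b = π(0.625)²/4 = 0.3068 in². φR_n = 0.75 × 54 × 0.3068 × 4 × 1 = 49.7 kips.
Bearing (0.375 in plate, F_u = 70 ksi): end bolts L_c = 1.1875 − 0.6875/2 = 0.84375, R_n = min(1.2×0.84375×0.375×70, 2.4×0.625×0.375×70) = 26.578 kips/bolt; interior L_c = 1.8125 − 0.6875 = 1.125, R_n = 35.438 kips/bolt. φR_n = 0.75 × (1×26.578 + 3×35.438) = 99.7 kips.
Tension rupture (net): A_n = (4.625 − 1×0.75)×0.375 = 1.4531 in² (U = 1.0, A_e = A_n). φR_n = 0.75 × 70 × 1.4531 = 76.3 kips.
Governing: min(49.7, 99.7, 76.3) = 49.7 kips → bolt shear.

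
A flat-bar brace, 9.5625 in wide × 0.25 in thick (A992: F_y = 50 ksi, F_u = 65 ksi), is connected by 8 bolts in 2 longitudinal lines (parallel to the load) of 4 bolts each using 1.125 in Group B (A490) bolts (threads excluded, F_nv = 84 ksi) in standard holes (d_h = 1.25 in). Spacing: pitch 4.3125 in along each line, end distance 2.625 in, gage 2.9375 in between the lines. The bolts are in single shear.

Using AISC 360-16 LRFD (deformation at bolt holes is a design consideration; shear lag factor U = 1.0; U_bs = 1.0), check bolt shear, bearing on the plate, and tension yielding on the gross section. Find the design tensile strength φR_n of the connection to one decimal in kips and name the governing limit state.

107.6 kips (gross-section yield governs)

Bolt shear: A_b = π(1.125)²/4 = 0.99402 in². φR_n = 0.75 × 84 × 0.99402 × 8 × 1 = 501.0 kips.
Bearing (0.25 in plate, F_u = 65 ksi): end bolts L_c = 2.625 − 1.25/2 = 2, R_n = min(1.2×2×0.25×65, 2.4×1.125×0.25×65) = 39 kips/bolt; interior L_c = 4.3125 − 1.25 = 3.0625, R_n = 43.875 kips/bolt. φR_n = 0.75 × (2×39 + 6×43.875) = 255.9 kips.
Tension yield (gross): A_g = 9.5625×0.25 = 2.3906 in². φR_n = 0.90 × 50 × 2.3906 = 107.6 kips.
Governing: min(501.0, 255.9, 107.6) = 107.6 kips → gross-section yield.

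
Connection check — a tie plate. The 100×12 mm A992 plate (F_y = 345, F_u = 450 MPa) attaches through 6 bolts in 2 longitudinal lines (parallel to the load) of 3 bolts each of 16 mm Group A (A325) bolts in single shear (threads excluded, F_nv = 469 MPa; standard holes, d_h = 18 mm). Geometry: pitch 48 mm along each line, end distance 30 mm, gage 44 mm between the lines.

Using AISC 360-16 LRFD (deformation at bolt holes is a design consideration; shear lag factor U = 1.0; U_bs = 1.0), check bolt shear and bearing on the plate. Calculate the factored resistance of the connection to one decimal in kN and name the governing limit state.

Bolt shear: A_b = π(16)²/4 = 201.06 mm². φR_n = 0.75 × 469 × 201.06 × 6 × 1 = 424.3 kN.
Bearing (12 mm plate, F_u = 450 MPa): end bolts L_c = 30 − 18/2 = 21, R_n = min(1.2×21×12×450, 2.4×16×12×450) = 136.08 kN/bolt; interior L_c = 48 − 18 = 30, R_n = 194.4 kN/bolt. φR_n = 0.75 × (2×136.08 + 4×194.4) = 787.3 kN.
Governing: min(424.3, 787.3) = 424.3 kN → bolt shear.

424.3 kN (bolt shear governs)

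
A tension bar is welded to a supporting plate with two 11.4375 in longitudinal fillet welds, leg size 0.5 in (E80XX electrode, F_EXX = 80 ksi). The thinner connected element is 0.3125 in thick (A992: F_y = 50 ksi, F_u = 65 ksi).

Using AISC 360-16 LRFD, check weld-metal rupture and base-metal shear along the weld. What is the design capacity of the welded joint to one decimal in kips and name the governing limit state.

209.1 kips (base-metal shear governs)

Weld metal: throat = 0.707×0.5 = 0.3535 in, L = 2×11.4375 = 22.875 in. φR_n = 0.75 × 0.6 × 80 × 0.3535 × 22.875 = 291.1 kips.
Base metal shear (0.3125 in plate): yield φR_n = 1.0×0.6×50×0.3125×22.875 = 214.5 kips; rupture φR_n = 0.75×0.6×65×0.3125×22.875 = 209.1 kips; take 209.1 kips (rupture).
Governing: min(291.1, 209.1) = 209.1 kips → base-metal shear.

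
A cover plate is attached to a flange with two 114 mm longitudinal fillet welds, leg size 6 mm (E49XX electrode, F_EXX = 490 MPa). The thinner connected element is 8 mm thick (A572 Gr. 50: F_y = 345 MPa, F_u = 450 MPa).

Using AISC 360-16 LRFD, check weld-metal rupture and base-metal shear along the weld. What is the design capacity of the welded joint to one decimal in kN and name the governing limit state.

Weld metal: throat = 0.707×6 = 4.242 mm, L = 2×114 = 228 mm. φR_n = 0.75 × 0.6 × 490 × 4.242 × 228 = 213.3 kN.
Base metal shear (8 mm plate): yield φR_n = 1.0×0.6×345×8×228 = 377.6 kN; rupture φR_n = 0.75×0.6×450×8×228 = 369.4 kN; take 369.4 kN (rupture).
Governing: min(213.3, 369.4) = 213.3 kN → weld metal.

213.3 kN (weld metal governs)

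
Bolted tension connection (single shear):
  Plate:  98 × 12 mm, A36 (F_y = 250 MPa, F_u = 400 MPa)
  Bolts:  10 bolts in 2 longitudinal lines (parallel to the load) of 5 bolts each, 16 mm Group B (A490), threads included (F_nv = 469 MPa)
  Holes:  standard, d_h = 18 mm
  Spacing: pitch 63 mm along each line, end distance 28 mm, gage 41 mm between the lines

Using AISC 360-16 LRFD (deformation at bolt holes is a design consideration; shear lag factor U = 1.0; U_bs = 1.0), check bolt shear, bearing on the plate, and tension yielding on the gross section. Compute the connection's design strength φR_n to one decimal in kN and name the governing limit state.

Bolt shear: A_b = π(16)²/4 = 201.06 mm². φR_n = 0.75 × 469 × 201.06 × 10 × 1 = 707.2 kN.
Bearing (12 mm plate, F_u = 400 MPa): end bolts L_c = 28 − 18/2 = 19, R_n = min(1.2×19×12×400, 2.4×16×12×400) = 109.44 kN/bolt; interior L_c = 63 − 18 = 45, R_n = 184.32 kN/bolt. φR_n = 0.75 × (2×109.44 + 8×184.32) = 1270.1 kN.
Tension yield (gross): A_g = 98×12 = 1176 mm². φR_n = 0.90 × 250 × 1176 = 264.6 kN.
Governing: min(707.2, 1270.1, 264.6) = 264.6 kN → gross-section yield.

264.6 kN (gross-section yield governs)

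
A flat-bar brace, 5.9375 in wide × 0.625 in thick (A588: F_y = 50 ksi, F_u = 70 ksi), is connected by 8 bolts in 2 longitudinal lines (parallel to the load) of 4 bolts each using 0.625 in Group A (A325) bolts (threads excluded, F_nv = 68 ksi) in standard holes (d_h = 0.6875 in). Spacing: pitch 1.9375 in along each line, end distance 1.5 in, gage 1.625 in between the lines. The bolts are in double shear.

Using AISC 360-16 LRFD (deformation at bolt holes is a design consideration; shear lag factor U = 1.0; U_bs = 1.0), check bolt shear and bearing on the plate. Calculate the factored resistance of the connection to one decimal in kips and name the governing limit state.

Bolt shear: A_b = π(0.625)²/4 = 0.3068 in². φR_n = 0.75 × 68 × 0.3068 × 8 × 2 = 250.3 kips.
Bearing (0.625 in plate, F_u = 70 ksi): end bolts L_c = 1.5 − 0.6875/2 = 1.15625, R_n = min(1.2×1.15625×0.625×70, 2.4×0.625×0.625×70) = 60.703 kips/bolt; interior L_c = 1.9375 − 0.6875 = 1.25, R_n = 65.625 kips/bolt. φR_n = 0.75 × (2×60.703 + 6×65.625) = 386.4 kips.
Governing: min(250.3, 386.4) = 250.3 kips → bolt shear.

250.3 kips (bolt shear governs)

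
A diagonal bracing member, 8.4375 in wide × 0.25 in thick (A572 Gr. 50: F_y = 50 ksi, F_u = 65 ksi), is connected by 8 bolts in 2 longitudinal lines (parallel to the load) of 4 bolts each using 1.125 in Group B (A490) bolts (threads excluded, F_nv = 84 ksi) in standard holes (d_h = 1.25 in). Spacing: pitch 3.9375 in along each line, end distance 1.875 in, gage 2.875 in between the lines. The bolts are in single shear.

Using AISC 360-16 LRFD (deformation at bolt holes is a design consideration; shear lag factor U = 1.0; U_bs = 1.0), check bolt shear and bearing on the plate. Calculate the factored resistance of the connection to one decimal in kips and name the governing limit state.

234.0 kips (bearing governs)

Bolt shear: A_b = π(1.125)²/4 = 0.99402 in². φR_n = 0.75 × 84 × 0.99402 × 8 × 1 = 501.0 kips.
Bearing (0.25 in plate, F_u = 65 ksi): end bolts L_c = 1.875 − 1.25/2 = 1.25, R_n = min(1.2×1.25×0.25×65, 2.4×1.125×0.25×65) = 24.375 kips/bolt; interior L_c = 3.9375 − 1.25 = 2.6875, R_n = 43.875 kips/bolt. φR_n = 0.75 × (2×24.375 + 6×43.875) = 234.0 kips.
Governing: min(501.0, 234.0) = 234.0 kips → bearing.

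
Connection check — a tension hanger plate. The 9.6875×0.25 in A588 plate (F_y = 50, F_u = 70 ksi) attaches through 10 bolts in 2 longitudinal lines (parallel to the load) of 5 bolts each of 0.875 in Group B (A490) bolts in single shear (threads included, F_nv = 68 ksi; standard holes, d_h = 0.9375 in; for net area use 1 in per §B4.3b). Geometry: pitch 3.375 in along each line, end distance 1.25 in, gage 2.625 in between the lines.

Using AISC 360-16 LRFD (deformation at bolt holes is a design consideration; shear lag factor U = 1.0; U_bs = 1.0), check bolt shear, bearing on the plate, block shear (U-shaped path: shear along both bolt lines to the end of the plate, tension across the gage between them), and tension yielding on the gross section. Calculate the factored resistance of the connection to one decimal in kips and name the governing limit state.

109.0 kips (gross-section yield governs)

Bolt shear: A_b = π(0.875)²/4 = 0.60132 in². φR_n = 0.75 × 68 × 0.60132 × 10 × 1 = 306.7 kips.
Bearing (0.25 in plate, F_u = 70 ksi): end bolts L_c = 1.25 − 0.9375/2 = 0.78125, R_n = min(1.2×0.78125×0.25×70, 2.4×0.875×0.25×70) = 16.406 kips/bolt; interior L_c = 3.375 − 0.9375 = 2.4375, R_n = 36.75 kips/bolt. φR_n = 0.75 × (2×16.406 + 8×36.75) = 245.1 kips.
Block shear: shear path 2×[1.25+4×3.375] = 2×14.75 in, A_gv = 7.375, A_nv = 2×(14.75 − 4.5×1)×0.25 = 5.125 in²; tension across gage: (2.625 − 1×1)×0.25 = 0.40625 in². R_n = min(0.6×70×5.125, 0.6×50×7.375) + 1.0×70×0.40625 = min(215.25, 221.25) + 28.438 = 243.69 kips. φR_n = 0.75 × 243.69 = 182.8 kips.
Tension yield (gross): A_g = 9.6875×0.25 = 2.4219 in². φR_n = 0.90 × 50 × 2.4219 = 109.0 kips.
Governing: min(306.7, 245.1, 182.8, 109.0) = 109.0 kips → gross-section yield.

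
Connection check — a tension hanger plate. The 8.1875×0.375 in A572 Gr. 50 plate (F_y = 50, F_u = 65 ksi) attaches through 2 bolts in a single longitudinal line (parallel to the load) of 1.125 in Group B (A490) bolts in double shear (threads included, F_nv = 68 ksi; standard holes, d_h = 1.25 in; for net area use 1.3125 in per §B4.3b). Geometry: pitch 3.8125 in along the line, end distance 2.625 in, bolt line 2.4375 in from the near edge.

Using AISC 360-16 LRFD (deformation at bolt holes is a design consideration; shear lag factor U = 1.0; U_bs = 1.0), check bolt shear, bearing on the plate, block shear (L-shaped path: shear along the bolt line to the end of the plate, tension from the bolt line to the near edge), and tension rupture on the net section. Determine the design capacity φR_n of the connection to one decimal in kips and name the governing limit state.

Bolt shear: A_b = π(1.125)²/4 = 0.99402 in². φR_n = 0.75 × 68 × 0.99402 × 2 × 2 = 202.8 kips.
Bearing (0.375 in plate, F_u = 65 ksi): end bolts L_c = 2.625 − 1.25/2 = 2, R_n = min(1.2×2×0.375×65, 2.4×1.125×0.375×65) = 58.5 kips/bolt; interior L_c = 3.8125 − 1.25 = 2.5625, R_n = 65.813 kips/bolt. φR_n = 0.75 × (1×58.5 + 1×65.813) = 93.2 kips.
Block shear: shear path 1×[2.625+1×3.8125] = 1×6.4375 in, A_gv = 2.4141, A_nv = 1×(6.4375 − 1.5×1.3125)×0.375 = 1.6758 in²; tension to near edge: (2.4375 − 0.5×1.3125)×0.375 = 0.66797 in². R_n = min(0.6×65×1.6758, 0.6×50×2.4141) + 1.0×65×0.66797 = min(65.356, 72.423) + 43.418 = 108.77 kips. φR_n = 0.75 × 108.77 = 81.6 kips.
Tension rupture (net): A_n = (8.1875 − 1×1.3125)×0.375 = 2.5781 in² (U = 1.0, A_e = A_n). φR_n = 0.75 × 65 × 2.5781 = 125.7 kips.
Governing: min(202.8, 93.2, 81.6, 125.7) = 81.6 kips → block shear.

81.6 kips (block shear governs)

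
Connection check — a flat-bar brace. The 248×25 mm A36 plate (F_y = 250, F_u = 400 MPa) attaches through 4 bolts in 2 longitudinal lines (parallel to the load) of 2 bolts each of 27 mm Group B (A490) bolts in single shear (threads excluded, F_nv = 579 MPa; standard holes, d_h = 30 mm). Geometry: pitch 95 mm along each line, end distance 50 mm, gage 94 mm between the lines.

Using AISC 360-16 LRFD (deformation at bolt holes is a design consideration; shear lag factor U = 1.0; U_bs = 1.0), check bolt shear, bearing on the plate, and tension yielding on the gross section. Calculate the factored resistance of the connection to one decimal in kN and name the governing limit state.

Bolt shear: A_b = π(27)²/4 = 572.56 mm². φR_n = 0.75 × 579 × 572.56 × 4 × 1 = 994.5 kN.
Bearing (25 mm plate, F_u = 400 MPa): end bolts L_c = 50 − 30/2 = 35, R_n = min(1.2×35×25×400, 2.4×27×25×400) = 420 kN/bolt; interior L_c = 95 − 30 = 65, R_n = 648 kN/bolt. φR_n = 0.75 × (2×420 + 2×648) = 1602.0 kN.
Tension yield (gross): A_g = 248×25 = 6200 mm². φR_n = 0.90 × 250 × 6200 = 1395.0 kN.
Governing: min(994.5, 1602.0, 1395.0) = 994.5 kN → bolt shear.

994.5 kN (bolt shear governs)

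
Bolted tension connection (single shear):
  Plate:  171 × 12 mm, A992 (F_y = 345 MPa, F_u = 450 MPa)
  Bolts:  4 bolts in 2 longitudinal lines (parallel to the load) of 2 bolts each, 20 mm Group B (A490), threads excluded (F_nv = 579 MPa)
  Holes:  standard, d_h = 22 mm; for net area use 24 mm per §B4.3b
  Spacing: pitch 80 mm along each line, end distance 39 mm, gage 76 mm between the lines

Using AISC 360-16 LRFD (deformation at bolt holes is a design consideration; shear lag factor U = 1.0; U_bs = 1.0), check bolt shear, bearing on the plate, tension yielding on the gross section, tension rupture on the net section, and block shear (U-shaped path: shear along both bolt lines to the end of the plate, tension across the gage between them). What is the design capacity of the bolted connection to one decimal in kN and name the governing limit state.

498.2 kN (net-section rupture governs)

Bolt shear: A_b = π(20)²/4 = 314.16 mm². φR_n = 0.75 × 579 × 314.16 × 4 × 1 = 545.7 kN.
Bearing (12 mm plate, F_u = 450 MPa): end bolts L_c = 39 − 22/2 = 28, R_n = min(1.2×28×12×450, 2.4×20×12×450) = 181.44 kN/bolt; interior L_c = 80 − 22 = 58, R_n = 259.2 kN/bolt. φR_n = 0.75 × (2×181.44 + 2×259.2) = 661.0 kN.
Tension yield (gross): A_g = 171×12 = 2052 mm². φR_n = 0.90 × 345 × 2052 = 637.1 kN.
Tension rupture (net): A_n = (171 − 2×24)×12 = 1476 mm² (U = 1.0, A_e = A_n). φR_n = 0.75 × 450 × 1476 = 498.2 kN.
Block shear: shear path 2×[39+1×80] = 2×119 mm, A_gv = 2856, A_nv = 2×(119 − 1.5×24)×12 = 1992 mm²; tension across gage: (76 − 1×24)×12 = 624 mm². R_n = min(0.6×450×1992, 0.6×345×2856) + 1.0×450×624 = min(537.84, 591.19) + 280.8 = 818.64 kN. φR_n = 0.75 × 818.64 = 614.0 kN.
Governing: min(545.7, 661.0, 637.1, 498.2, 614.0) = 498.2 kN → net-section rupture.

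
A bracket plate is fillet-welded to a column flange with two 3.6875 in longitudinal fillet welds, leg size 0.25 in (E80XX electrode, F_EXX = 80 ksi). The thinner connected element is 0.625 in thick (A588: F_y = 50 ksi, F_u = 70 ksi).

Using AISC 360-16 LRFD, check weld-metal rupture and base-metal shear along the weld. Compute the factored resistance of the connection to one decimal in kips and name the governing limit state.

Weld metal: throat = 0.707×0.25 = 0.17675 in, L = 2×3.6875 = 7.375 in. φR_n = 0.75 × 0.6 × 80 × 0.17675 × 7.375 = 46.9 kips.
Base metal shear (0.625 in plate): yield φR_n = 1.0×0.6×50×0.625×7.375 = 138.3 kips; rupture φR_n = 0.75×0.6×70×0.625×7.375 = 145.2 kips; take 138.3 kips (yield).
Governing: min(46.9, 138.3) = 46.9 kips → weld metal.

46.9 kips (weld metal governs)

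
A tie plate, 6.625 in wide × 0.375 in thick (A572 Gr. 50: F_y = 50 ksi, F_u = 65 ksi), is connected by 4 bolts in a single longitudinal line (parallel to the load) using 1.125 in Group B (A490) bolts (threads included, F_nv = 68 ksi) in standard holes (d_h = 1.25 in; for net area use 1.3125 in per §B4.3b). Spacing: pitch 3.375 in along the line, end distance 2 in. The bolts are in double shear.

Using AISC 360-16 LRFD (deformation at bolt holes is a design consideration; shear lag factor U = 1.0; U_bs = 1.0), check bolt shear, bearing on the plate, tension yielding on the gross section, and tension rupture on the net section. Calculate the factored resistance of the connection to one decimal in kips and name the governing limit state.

97.1 kips (net-section rupture governs)

Bolt shear: A_b = π(1.125)²/4 = 0.99402 in². φR_n = 0.75 × 68 × 0.99402 × 4 × 2 = 405.6 kips.
Bearing (0.375 in plate, F_u = 65 ksi): end bolts L_c = 2 − 1.25/2 = 1.375, R_n = min(1.2×1.375×0.375×65, 2.4×1.125×0.375×65) = 40.219 kips/bolt; interior L_c = 3.375 − 1.25 = 2.125, R_n = 62.156 kips/bolt. φR_n = 0.75 × (1×40.219 + 3×62.156) = 170.0 kips.
Tension yield (gross): A_g = 6.625×0.375 = 2.4844 in². φR_n = 0.90 × 50 × 2.4844 = 111.8 kips.
Tension rupture (net): A_n = (6.625 − 1×1.3125)×0.375 = 1.9922 in² (U = 1.0, A_e = A_n). φR_n = 0.75 × 65 × 1.9922 = 97.1 kips.
Governing: min(405.6, 170.0, 111.8, 97.1) = 97.1 kips → net-section rupture.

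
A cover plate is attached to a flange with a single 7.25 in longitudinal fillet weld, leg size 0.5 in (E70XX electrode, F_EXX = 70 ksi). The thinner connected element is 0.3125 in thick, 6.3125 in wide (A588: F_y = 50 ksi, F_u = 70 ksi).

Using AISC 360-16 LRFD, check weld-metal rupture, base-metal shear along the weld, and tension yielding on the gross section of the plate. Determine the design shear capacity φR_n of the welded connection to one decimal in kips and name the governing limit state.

68.0 kips (base-metal shear governs)

Weld metal: throat = 0.707×0.5 = 0.3535 in, L = 7.25 in. φR_n = 0.75 × 0.6 × 70 × 0.3535 × 7.25 = 80.7 kips.
Base metal shear (0.3125 in plate): yield φR_n = 1.0×0.6×50×0.3125×7.25 = 68.0 kips; rupture φR_n = 0.75×0.6×70×0.3125×7.25 = 71.4 kips; take 68.0 kips (yield).
Tension yield (gross): A_g = 6.3125×0.3125 = 1.9727 in². φR_n = 0.90 × 50 × 1.9727 = 88.8 kips.
Governing: min(80.7, 68.0, 88.8) = 68.0 kips → base-metal shear.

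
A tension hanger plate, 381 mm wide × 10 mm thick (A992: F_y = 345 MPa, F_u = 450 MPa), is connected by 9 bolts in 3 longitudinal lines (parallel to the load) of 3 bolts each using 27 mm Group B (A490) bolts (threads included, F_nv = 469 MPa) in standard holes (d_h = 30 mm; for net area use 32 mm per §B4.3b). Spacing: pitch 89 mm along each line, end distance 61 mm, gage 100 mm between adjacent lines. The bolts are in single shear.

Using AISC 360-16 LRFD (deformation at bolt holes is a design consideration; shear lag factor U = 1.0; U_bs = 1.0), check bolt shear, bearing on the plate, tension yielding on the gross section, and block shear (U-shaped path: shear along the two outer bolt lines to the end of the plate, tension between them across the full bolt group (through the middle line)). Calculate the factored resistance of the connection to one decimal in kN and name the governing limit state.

Bolt shear: A_b = π(27)²/4 = 572.56 mm². φR_n = 0.75 × 469 × 572.56 × 9 × 1 = 1812.6 kN.
Bearing (10 mm plate, F_u = 450 MPa): end bolts L_c = 61 − 30/2 = 46, R_n = min(1.2×46×10×450, 2.4×27×10×450) = 248.4 kN/bolt; interior L_c = 89 − 30 = 59, R_n = 291.6 kN/bolt. φR_n = 0.75 × (3×248.4 + 6×291.6) = 1871.1 kN.
Tension yield (gross): A_g = 381×10 = 3810 mm². φR_n = 0.90 × 345 × 3810 = 1183.0 kN.
Block shear: shear path 2×[61+2×89] = 2×239 mm, A_gv = 4780, A_nv = 2×(239 − 2.5×32)×10 = 3180 mm²; tension across gage: (200 − 2×32)×10 = 1360 mm². R_n = min(0.6×450×3180, 0.6×345×4780) + 1.0×450×1360 = min(858.6, 989.46) + 612 = 1470.6 kN. φR_n = 0.75 × 1470.6 = 1103.0 kN.
Governing: min(1812.6, 1871.1, 1183.0, 1103.0) = 1103.0 kN → block shear.

1103.0 kN (block shear governs)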